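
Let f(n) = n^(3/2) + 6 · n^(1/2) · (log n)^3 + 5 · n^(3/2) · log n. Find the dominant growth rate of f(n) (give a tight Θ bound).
f(n) ∈ Θ(n^(3/2) · log n)

Compare the terms by growth order. For large n, n^a · (log n)^b dominates n^a' · (log n)^b' iff a > a', or (a = a' and b > b'). Ranking the 3 terms shows the dominant one is 5 · n^(3/2) · log n. Hence f(n) ∈ Θ(n^(3/2) · log n).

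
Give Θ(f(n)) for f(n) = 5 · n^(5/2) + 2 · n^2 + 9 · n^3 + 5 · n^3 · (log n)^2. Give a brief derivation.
f(n) ∈ Θ(n^3 · (log n)^2)

Compare the terms by growth order. For large n, n^a · (log n)^b dominates n^a' · (log n)^b' iff a > a', or (a = a' and b > b'). Ranking the 4 terms shows the dominant one is 5 · n^3 · (log n)^2. Hence f(n) ∈ Θ(n^3 · (log n)^2).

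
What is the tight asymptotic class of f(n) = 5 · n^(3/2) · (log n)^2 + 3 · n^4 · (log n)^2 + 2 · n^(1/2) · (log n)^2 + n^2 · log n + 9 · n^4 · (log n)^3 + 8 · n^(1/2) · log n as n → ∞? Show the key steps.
f(n) ∈ Θ(n^4 · (log n)^3)

Compare the terms by growth order. For large n, n^a · (log n)^b dominates n^a' · (log n)^b' iff a > a', or (a = a' and b > b'). Ranking the 6 terms shows the dominant one is 9 · n^4 · (log n)^3. Hence f(n) ∈ Θ(n^4 · (log n)^3).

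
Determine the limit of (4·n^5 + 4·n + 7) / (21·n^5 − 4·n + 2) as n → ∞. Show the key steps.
lim = 4/21

For large n the leading n^5 terms dominate both numerator and denominator. Dividing top and bottom by n^5, every other term tends to 0, leaving 4/21.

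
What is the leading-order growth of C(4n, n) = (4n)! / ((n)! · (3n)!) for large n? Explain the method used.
C(4n, n) ~ (256/27)^(n) · sqrt(2/(3π·n))

Write N = n. Apply Stirling to each factorial:
  (4N)! ~ sqrt(2π·4N) · (4N/e)^(4N),
  N! ~ sqrt(2π N) · (N/e)^N,
  (3N)! ~ sqrt(2π·3N) · (3N/e)^(3N).
The exponential factors combine to (4N)^(4N) / (N^N · (3N)^(3N)) = 4^(4N)/3^(3N) = (4^4/3^3)^N = (256/27)^N.
The square-root prefactors combine to sqrt(2π·4N) / (sqrt(2π N)·sqrt(2π·3N)) = sqrt(4 / (2π·3·N)) = sqrt(2/(3π·n)).
Substituting N = n: C(4n, n) ~ (256/27)^(n) · sqrt(2/(3π·n)).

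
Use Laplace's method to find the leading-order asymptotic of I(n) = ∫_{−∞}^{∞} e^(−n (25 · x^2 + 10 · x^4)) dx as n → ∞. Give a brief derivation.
I(n) ~ sqrt(π/(25n))

φ(x) = 25 · x^2 + 10 · x^4 has its unique global minimum at x* = 0 (since φ'(x) = 50x + 40x^3 = 0 only at x = 0 for real x with both coefficients positive, and φ → ∞ as |x| → ∞). At x* = 0, φ(0) = 0 and φ''(0) = 50. Laplace's method then gives
  I(n) ~ sqrt(2π / (n · φ''(0))) · e^(−n φ(0)) = sqrt(2π / (50n)) = sqrt(π/(25n)).
The 10 · x^4 term contributes only at subleading order (an O(1/n) relative correction).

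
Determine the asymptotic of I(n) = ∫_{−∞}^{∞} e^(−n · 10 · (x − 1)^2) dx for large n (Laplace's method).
I(n) = sqrt(π/(10n))

Here φ(x) = 10 · (x − 1)^2 has its unique minimum at x* = 1 with φ(x*) = 0 and φ''(x*) = 20. Laplace's method gives
  I(n) ~ e^(−n φ(x*)) · sqrt(2π / (n · φ''(x*))) = sqrt(2π / (20n)) = sqrt(π/(10n)).
This is exact: substituting u = (x − 1)·sqrt(10n) gives I(n) = (1/sqrt(10n)) ∫_{−∞}^{∞} e^(−u^2) du = sqrt(π/(10n)).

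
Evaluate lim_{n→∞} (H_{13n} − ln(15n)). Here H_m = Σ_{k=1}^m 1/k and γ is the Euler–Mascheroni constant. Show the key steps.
lim = ln(13/15) + γ

By Euler-Maclaurin, H_m = ln m + γ + O(1/m). So
  H_{13n} − ln(15n) = ln(13n) + γ − ln(15n) + O(1/n)
                       = ln(13/15) + γ + O(1/n).
Hence the limit is ln(13/15) + γ.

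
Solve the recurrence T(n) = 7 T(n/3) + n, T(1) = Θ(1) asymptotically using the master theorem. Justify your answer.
T(n) = Θ(n^(log_3 7))

Master theorem: compare f(n) = n to n^(log_3 7) where log_3 7 ≈ 1.771. Since 1 < log_3 7, we have f(n) = O(n^(log_3 7 − ε)) for some ε > 0 — Case 1. Hence T(n) = Θ(n^(log_3 7)).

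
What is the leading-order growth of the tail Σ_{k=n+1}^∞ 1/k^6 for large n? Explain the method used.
Σ_{k>n} 1/k^6 ~ 1/(5 · n^5)

Compare to the integral: ∫_{n}^∞ x^(−6) dx = [−x^(−5)/5]_{n}^∞ = 1/((6−1)·n^5). Euler-Maclaurin then gives
  Σ_{k>n} 1/k^6 = ∫_{n}^∞ dx/x^6 − 1/(2·n^6) + O(1/n^7).
(Equivalently this is ζ(6) − Σ_{k≤n} 1/k^6.)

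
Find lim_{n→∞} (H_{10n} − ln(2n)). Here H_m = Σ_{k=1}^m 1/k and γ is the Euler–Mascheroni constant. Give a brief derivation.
lim = ln 5 + γ

By Euler-Maclaurin, H_m = ln m + γ + O(1/m). So
  H_{10n} − ln(2n) = ln(10n) + γ − ln(2n) + O(1/n)
                       = ln(10/2) + γ + O(1/n).
Hence the limit is ln(10/2) + γ (= ln 5).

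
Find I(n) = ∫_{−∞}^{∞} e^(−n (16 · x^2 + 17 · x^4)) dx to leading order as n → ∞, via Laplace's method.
I(n) ~ sqrt(π/(16n))

φ(x) = 16 · x^2 + 17 · x^4 has its unique global minimum at x* = 0 (since φ'(x) = 32x + 68x^3 = 0 only at x = 0 for real x with both coefficients positive, and φ → ∞ as |x| → ∞). At x* = 0, φ(0) = 0 and φ''(0) = 32. Laplace's method then gives
  I(n) ~ sqrt(2π / (n · φ''(0))) · e^(−n φ(0)) = sqrt(2π / (32n)) = sqrt(π/(16n)).
The 17 · x^4 term contributes only at subleading order (an O(1/n) relative correction).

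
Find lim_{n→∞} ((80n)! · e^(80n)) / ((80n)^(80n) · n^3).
lim = 0

Stirling: (80n)! ~ sqrt(2π·80n) · (80n/e)^(80n). Hence
  (80n)! · e^(80n) / (80n)^(80n) ~ sqrt(2π·80n).
Dividing by n^3: sqrt(2π·80n) / n^3 = sqrt(2π·80) · n^((1−6)/2), so the expression behaves like sqrt(2π·80) · n^((1−6)/2) → 0.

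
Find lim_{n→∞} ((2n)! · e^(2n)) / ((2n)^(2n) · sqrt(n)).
lim = sqrt(2π·2)

Stirling: (2n)! ~ sqrt(2π·2n) · (2n/e)^(2n). Hence
  (2n)! · e^(2n) / (2n)^(2n) ~ sqrt(2π·2n).
Dividing by sqrt(n): sqrt(2π·2n) / sqrt(n) = sqrt(2π·2) · n^((1−1)/2), so the limit is sqrt(2π·2).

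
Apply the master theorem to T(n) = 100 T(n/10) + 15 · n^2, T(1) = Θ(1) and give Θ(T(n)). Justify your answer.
T(n) = Θ(n^2 log n)

log_10 100 = 2, and f(n) = 15 · n^2 = Θ(n^(log_10 100)). This is Case 2 of the master theorem: T(n) = Θ(f(n) · log n) = Θ(n^2 log n).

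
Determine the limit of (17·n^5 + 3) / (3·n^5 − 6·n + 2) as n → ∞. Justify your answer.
lim = 17/3

For large n the leading n^5 terms dominate both numerator and denominator. Dividing top and bottom by n^5, every other term tends to 0, leaving 17/3.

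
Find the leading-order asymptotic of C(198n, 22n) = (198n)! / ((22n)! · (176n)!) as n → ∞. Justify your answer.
C(198n, 22n) ~ (387420489/16777216)^(22n) · sqrt(9/(16π·22n))

Write N = 22n. Apply Stirling to each factorial:
  (9N)! ~ sqrt(2π·9N) · (9N/e)^(9N),
  N! ~ sqrt(2π N) · (N/e)^N,
  (8N)! ~ sqrt(2π·8N) · (8N/e)^(8N).
The exponential factors combine to (9N)^(9N) / (N^N · (8N)^(8N)) = 9^(9N)/8^(8N) = (9^9/8^8)^N = (387420489/16777216)^N.
The square-root prefactors combine to sqrt(2π·9N) / (sqrt(2π N)·sqrt(2π·8N)) = sqrt(9 / (2π·8·N)) = sqrt(9/(16π·22n)).
Substituting N = 22n: C(198n, 22n) ~ (387420489/16777216)^(22n) · sqrt(9/(16π·22n)).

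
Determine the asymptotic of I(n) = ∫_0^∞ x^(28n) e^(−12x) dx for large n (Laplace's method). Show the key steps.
I(n) ~ (sqrt(2π·28n) / 12) · (28n/(12e))^(28n)

Write the integrand as exp(28n ln x − 12x) and set f(x) = 28n ln x − 12x. Then f'(x) = 28n/x − 12 = 0 at x* = 28n/12, and f''(x*) = −28n/x*^2 = −12^2/(28n). Laplace's method (interior maximum) gives
  I(n) ~ e^(f(x*)) · sqrt(2π / |f''(x*)|)
        = exp(28n ln(28n/12) − 28n) · sqrt(2π · 28n / 12^2)
        = (28n/12)^(28n) e^(−28n) · sqrt(2π·28n) / 12
        = (sqrt(2π·28n) / 12) · (28n/(12e))^(28n).
This matches Γ(28n+1)/12^(28n+1) with Stirling applied to Γ.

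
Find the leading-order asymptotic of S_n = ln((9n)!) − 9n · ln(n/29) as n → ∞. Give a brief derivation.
S_n ~ 9n · (ln 261 − 1) + O(ln n)

Stirling: ln((9n)!) = 9n ln(9n) − 9n + O(ln n).
  S_n = 9n ln(9n) − 9n − 9n ln(n/29) + O(ln n)
      = 9n ln(9n) − 9n ln n + 9n ln 29 − 9n + O(ln n)
      = 9n ln 9 + 9n ln 29 − 9n + O(ln n)
      = 9n (ln 261 − 1) + O(ln n).
Numerically ln(261) − 1 ≈ 4.5645.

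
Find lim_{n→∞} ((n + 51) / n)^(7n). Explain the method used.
lim = e^357

Rewrite as (1 + 51/n)^(7n). By the standard limit (1 + x/n)^n → e^x, we have (1 + 51/n)^n → e^51, and raising to the 7th power gives e^357.
More precisely, ln[(1 + 51/n)^(7n)] = 7n · ln(1 + 51/n) = 7n · (51/n + O(1/n^2)) = 357 + O(1/n) → 357.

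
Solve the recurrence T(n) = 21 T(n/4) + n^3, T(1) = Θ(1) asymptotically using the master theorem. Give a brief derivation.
T(n) = Θ(n^3)

log_4 21 ≈ 2.196. f(n) = n^3 dominates n^(log_4 21) since 3 > 2.196, and the regularity condition a·f(n/b) = 21·(n/4)^3 = (21/64)·n^3 ≤ c·f(n) holds with c = 21/64 ≈ 0.328 < 1. So this is Case 3: T(n) = Θ(f(n)) = Θ(n^3).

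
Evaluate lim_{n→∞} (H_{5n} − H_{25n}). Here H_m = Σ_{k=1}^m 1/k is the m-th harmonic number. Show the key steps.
lim = ln(5/25) = −ln 5

Euler-Maclaurin gives H_m = ln m + γ + 1/(2m) + O(1/m^2). The γ and O(1/m) terms cancel in the difference:
  H_{5n} − H_{25n} = ln(5n) − ln(25n) + O(1/n) = ln(5/25) + O(1/n).
Hence the limit is ln(5/25) = −ln 5.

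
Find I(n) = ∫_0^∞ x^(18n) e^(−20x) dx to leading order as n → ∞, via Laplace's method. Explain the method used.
I(n) ~ (sqrt(2π·18n) / 20) · (18n/(20e))^(18n)

Write the integrand as exp(18n ln x − 20x) and set f(x) = 18n ln x − 20x. Then f'(x) = 18n/x − 20 = 0 at x* = 18n/20, and f''(x*) = −18n/x*^2 = −20^2/(18n). Laplace's method (interior maximum) gives
  I(n) ~ e^(f(x*)) · sqrt(2π / |f''(x*)|)
        = exp(18n ln(18n/20) − 18n) · sqrt(2π · 18n / 20^2)
        = (18n/20)^(18n) e^(−18n) · sqrt(2π·18n) / 20
        = (sqrt(2π·18n) / 20) · (18n/(20e))^(18n).
This matches Γ(18n+1)/20^(18n+1) with Stirling applied to Γ.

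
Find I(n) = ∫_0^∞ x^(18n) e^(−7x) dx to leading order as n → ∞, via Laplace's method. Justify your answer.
I(n) ~ (sqrt(2π·18n) / 7) · (18n/(7e))^(18n)

Write the integrand as exp(18n ln x − 7x) and set f(x) = 18n ln x − 7x. Then f'(x) = 18n/x − 7 = 0 at x* = 18n/7, and f''(x*) = −18n/x*^2 = −7^2/(18n). Laplace's method (interior maximum) gives
  I(n) ~ e^(f(x*)) · sqrt(2π / |f''(x*)|)
        = exp(18n ln(18n/7) − 18n) · sqrt(2π · 18n / 7^2)
        = (18n/7)^(18n) e^(−18n) · sqrt(2π·18n) / 7
        = (sqrt(2π·18n) / 7) · (18n/(7e))^(18n).
This matches Γ(18n+1)/7^(18n+1) with Stirling applied to Γ.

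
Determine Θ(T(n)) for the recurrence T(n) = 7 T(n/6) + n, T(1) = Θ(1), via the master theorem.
T(n) = Θ(n^(log_6 7))

Master theorem: compare f(n) = n to n^(log_6 7) where log_6 7 ≈ 1.086. Since 1 < log_6 7, we have f(n) = O(n^(log_6 7 − ε)) for some ε > 0 — Case 1. Hence T(n) = Θ(n^(log_6 7)).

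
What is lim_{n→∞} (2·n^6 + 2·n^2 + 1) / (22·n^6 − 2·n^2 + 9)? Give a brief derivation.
lim = 2/22 = 1/11

For large n the leading n^6 terms dominate both numerator and denominator. Dividing top and bottom by n^6, every other term tends to 0, leaving 2/22 = 1/11.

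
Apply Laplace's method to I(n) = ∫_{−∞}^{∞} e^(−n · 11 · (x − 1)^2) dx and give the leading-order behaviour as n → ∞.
I(n) = sqrt(π/(11n))

Here φ(x) = 11 · (x − 1)^2 has its unique minimum at x* = 1 with φ(x*) = 0 and φ''(x*) = 22. Laplace's method gives
  I(n) ~ e^(−n φ(x*)) · sqrt(2π / (n · φ''(x*))) = sqrt(2π / (22n)) = sqrt(π/(11n)).
This is exact: substituting u = (x − 1)·sqrt(11n) gives I(n) = (1/sqrt(11n)) ∫_{−∞}^{∞} e^(−u^2) du = sqrt(π/(11n)).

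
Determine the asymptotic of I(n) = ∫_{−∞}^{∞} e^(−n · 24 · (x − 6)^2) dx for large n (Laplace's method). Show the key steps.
I(n) = sqrt(π/(24n))

Here φ(x) = 24 · (x − 6)^2 has its unique minimum at x* = 6 with φ(x*) = 0 and φ''(x*) = 48. Laplace's method gives
  I(n) ~ e^(−n φ(x*)) · sqrt(2π / (n · φ''(x*))) = sqrt(2π / (48n)) = sqrt(π/(24n)).
This is exact: substituting u = (x − 6)·sqrt(24n) gives I(n) = (1/sqrt(24n)) ∫_{−∞}^{∞} e^(−u^2) du = sqrt(π/(24n)).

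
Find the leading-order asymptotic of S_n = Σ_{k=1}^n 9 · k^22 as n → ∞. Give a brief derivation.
S_n ~ 9 · n^23 / 23

By integral comparison (Euler-Maclaurin), Σ_{k=1}^n 9 · k^22 = 9 · ∫_0^n x^22 dx + O(n^22) = 9 · n^23/23 + O(n^22). (Equivalently, Faulhaber's formula gives the same leading term.)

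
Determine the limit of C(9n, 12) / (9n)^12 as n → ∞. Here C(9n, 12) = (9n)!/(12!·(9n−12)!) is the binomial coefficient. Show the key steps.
lim = 1/12! = 1/479001600

With N = 9n → ∞: C(N, 12) / N^12 = [N(N−1)…(N−11)] / (12! · N^12) = (1/12!) · 1 · (1 − 1/(9n)) · … · (1 − 11/(9n)). Each factor → 1 as N → ∞, so the limit is 1/12! = 1/479001600.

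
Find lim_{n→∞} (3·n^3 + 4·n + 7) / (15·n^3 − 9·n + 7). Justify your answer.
lim = 3/15 = 1/5

For large n the leading n^3 terms dominate both numerator and denominator. Dividing top and bottom by n^3, every other term tends to 0, leaving 3/15 = 1/5.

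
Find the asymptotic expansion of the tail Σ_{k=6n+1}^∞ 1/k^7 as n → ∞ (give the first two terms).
Σ_{k>6n} 1/k^7 = 1/(6 · (6n)^6) − 1/(2 · (6n)^7) + O(1/(6n)^8)

Compare to the integral: ∫_{6n}^∞ x^(−7) dx = [−x^(−6)/6]_{6n}^∞ = 1/((7−1)·(6n)^6). The Euler-Maclaurin correction adds −f(6n)/2 = −1/(2·(6n)^7). Euler-Maclaurin then gives
  Σ_{k>6n} 1/k^7 = ∫_{6n}^∞ dx/x^7 − 1/(2·(6n)^7) + O(1/(6n)^8).
(Equivalently this is ζ(7) − Σ_{k≤6n} 1/k^7.)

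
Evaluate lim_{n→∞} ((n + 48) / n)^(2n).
lim = e^96

Rewrite as (1 + 48/n)^(2n). By the standard limit (1 + x/n)^n → e^x, we have (1 + 48/n)^n → e^48, and raising to the 2nd power gives e^96.
More precisely, ln[(1 + 48/n)^(2n)] = 2n · ln(1 + 48/n) = 2n · (48/n + O(1/n^2)) = 96 + O(1/n) → 96.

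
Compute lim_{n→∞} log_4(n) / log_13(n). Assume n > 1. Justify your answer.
lim = ln(13) / ln(4) = log_4(13)

Change of base: log_4(n) = ln n / ln 4 and log_13(n) = ln n / ln 13. The ratio is (ln n / ln 4) · (ln 13 / ln n) = ln 13 / ln 4, a constant independent of n. So the limit is ln 13 / ln 4 = log_4(13).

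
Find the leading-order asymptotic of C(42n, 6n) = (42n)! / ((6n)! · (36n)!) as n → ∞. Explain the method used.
C(42n, 6n) ~ (823543/46656)^(6n) · sqrt(7/(12π·6n))

Write N = 6n. Apply Stirling to each factorial:
  (7N)! ~ sqrt(2π·7N) · (7N/e)^(7N),
  N! ~ sqrt(2π N) · (N/e)^N,
  (6N)! ~ sqrt(2π·6N) · (6N/e)^(6N).
The exponential factors combine to (7N)^(7N) / (N^N · (6N)^(6N)) = 7^(7N)/6^(6N) = (7^7/6^6)^N = (823543/46656)^N.
The square-root prefactors combine to sqrt(2π·7N) / (sqrt(2π N)·sqrt(2π·6N)) = sqrt(7 / (2π·6·N)) = sqrt(7/(12π·6n)).
Substituting N = 6n: C(42n, 6n) ~ (823543/46656)^(6n) · sqrt(7/(12π·6n)).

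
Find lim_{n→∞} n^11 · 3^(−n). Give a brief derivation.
lim = 0

Exponentials with base > 1 dominate every fixed polynomial: for any fixed c, n^c / 3^n → 0 as n → ∞ (e.g. by the ratio test, or by writing 3^n = e^(n ln 3) and noting e^(n ln 3) / n^c → ∞). Hence n^11 · 3^(−n) = n^11 / 3^n → 0.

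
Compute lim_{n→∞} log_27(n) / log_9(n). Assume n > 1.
lim = ln(9) / ln(27) = log_27(9)

Change of base: log_27(n) = ln n / ln 27 and log_9(n) = ln n / ln 9. The ratio is (ln n / ln 27) · (ln 9 / ln n) = ln 9 / ln 27, a constant independent of n. So the limit is ln 9 / ln 27 = log_27(9).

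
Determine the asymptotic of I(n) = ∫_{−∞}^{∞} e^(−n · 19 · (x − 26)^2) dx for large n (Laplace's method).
I(n) = sqrt(π/(19n))

Here φ(x) = 19 · (x − 26)^2 has its unique minimum at x* = 26 with φ(x*) = 0 and φ''(x*) = 38. Laplace's method gives
  I(n) ~ e^(−n φ(x*)) · sqrt(2π / (n · φ''(x*))) = sqrt(2π / (38n)) = sqrt(π/(19n)).
This is exact: substituting u = (x − 26)·sqrt(19n) gives I(n) = (1/sqrt(19n)) ∫_{−∞}^{∞} e^(−u^2) du = sqrt(π/(19n)).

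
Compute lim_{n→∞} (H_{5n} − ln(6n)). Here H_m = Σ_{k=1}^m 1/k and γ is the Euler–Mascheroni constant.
lim = ln(5/6) + γ

By Euler-Maclaurin, H_m = ln m + γ + O(1/m). So
  H_{5n} − ln(6n) = ln(5n) + γ − ln(6n) + O(1/n)
                       = ln(5/6) + γ + O(1/n).
Hence the limit is ln(5/6) + γ.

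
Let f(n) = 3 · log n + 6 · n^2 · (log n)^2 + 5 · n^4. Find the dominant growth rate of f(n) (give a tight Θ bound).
f(n) ∈ Θ(n^4)

Compare the terms by growth order. For large n, n^a · (log n)^b dominates n^a' · (log n)^b' iff a > a', or (a = a' and b > b'). Ranking the 3 terms shows the dominant one is 5 · n^4. Hence f(n) ∈ Θ(n^4).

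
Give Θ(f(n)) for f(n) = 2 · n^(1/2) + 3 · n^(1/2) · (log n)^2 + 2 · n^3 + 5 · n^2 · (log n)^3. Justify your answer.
f(n) ∈ Θ(n^3)

Compare the terms by growth order. For large n, n^a · (log n)^b dominates n^a' · (log n)^b' iff a > a', or (a = a' and b > b'). Ranking the 4 terms shows the dominant one is 2 · n^3. Hence f(n) ∈ Θ(n^3).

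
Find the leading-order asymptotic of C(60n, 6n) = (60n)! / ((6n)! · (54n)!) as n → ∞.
C(60n, 6n) ~ (10000000000/387420489)^(6n) · sqrt(5/(9π·6n))

Write N = 6n. Apply Stirling to each factorial:
  (10N)! ~ sqrt(2π·10N) · (10N/e)^(10N),
  N! ~ sqrt(2π N) · (N/e)^N,
  (9N)! ~ sqrt(2π·9N) · (9N/e)^(9N).
The exponential factors combine to (10N)^(10N) / (N^N · (9N)^(9N)) = 10^(10N)/9^(9N) = (10^10/9^9)^N = (10000000000/387420489)^N.
The square-root prefactors combine to sqrt(2π·10N) / (sqrt(2π N)·sqrt(2π·9N)) = sqrt(10 / (2π·9·N)) = sqrt(5/(9π·6n)).
Substituting N = 6n: C(60n, 6n) ~ (10000000000/387420489)^(6n) · sqrt(5/(9π·6n)).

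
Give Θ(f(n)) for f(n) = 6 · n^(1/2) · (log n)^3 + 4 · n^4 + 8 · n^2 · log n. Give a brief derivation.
f(n) ∈ Θ(n^4)

Compare the terms by growth order. For large n, n^a · (log n)^b dominates n^a' · (log n)^b' iff a > a', or (a = a' and b > b'). Ranking the 3 terms shows the dominant one is 4 · n^4. Hence f(n) ∈ Θ(n^4).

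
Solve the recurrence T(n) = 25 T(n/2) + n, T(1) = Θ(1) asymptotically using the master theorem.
T(n) = Θ(n^(log_2 25))

Master theorem: compare f(n) = n to n^(log_2 25) where log_2 25 ≈ 4.644. Since 1 < log_2 25, we have f(n) = O(n^(log_2 25 − ε)) for some ε > 0 — Case 1. Hence T(n) = Θ(n^(log_2 25)).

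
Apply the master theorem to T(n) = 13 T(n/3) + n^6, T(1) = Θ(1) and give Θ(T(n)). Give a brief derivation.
T(n) = Θ(n^6)

log_3 13 ≈ 2.335. f(n) = n^6 dominates n^(log_3 13) since 6 > 2.335, and the regularity condition a·f(n/b) = 13·(n/3)^6 = (13/729)·n^6 ≤ c·f(n) holds with c = 13/729 ≈ 0.0178 < 1. So this is Case 3: T(n) = Θ(f(n)) = Θ(n^6).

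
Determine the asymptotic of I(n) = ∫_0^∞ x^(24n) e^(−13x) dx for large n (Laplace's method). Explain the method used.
I(n) ~ (sqrt(2π·24n) / 13) · (24n/(13e))^(24n)

Write the integrand as exp(24n ln x − 13x) and set f(x) = 24n ln x − 13x. Then f'(x) = 24n/x − 13 = 0 at x* = 24n/13, and f''(x*) = −24n/x*^2 = −13^2/(24n). Laplace's method (interior maximum) gives
  I(n) ~ e^(f(x*)) · sqrt(2π / |f''(x*)|)
        = exp(24n ln(24n/13) − 24n) · sqrt(2π · 24n / 13^2)
        = (24n/13)^(24n) e^(−24n) · sqrt(2π·24n) / 13
        = (sqrt(2π·24n) / 13) · (24n/(13e))^(24n).
This matches Γ(24n+1)/13^(24n+1) with Stirling applied to Γ.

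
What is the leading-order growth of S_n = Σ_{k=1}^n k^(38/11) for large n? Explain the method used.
S_n ~ (11/49) · n^(49/11)

Integral comparison: Σ_{k=1}^n k^(38/11) = ∫_0^n x^(38/11) dx + O(n^(38/11)). The integral is n^(1 + 38/11) / (1 + 38/11) = n^((38+11)/11) / ((38+11)/11) = (11/49) · n^(49/11).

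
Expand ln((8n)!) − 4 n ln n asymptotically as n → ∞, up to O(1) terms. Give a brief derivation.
ln((8n)!) − 4 n ln n = 4 n ln n + 8(ln 8 − 1) n + (1/2) ln(2π·8n) + O(1/n)

Stirling: ln((8n)!) = 8n ln(8n) − 8n + (1/2) ln(2π·8n) + O(1/n).
Expand 8n ln(8n) = 8n (ln n + ln 8) = 8n ln n + 8n ln 8.
Subtract 4n ln n: leading term is (8 − 4) n ln n = 4 n ln n. The next term is 8n ln 8 − 8n = 8(ln 8 − 1) n. Then the (1/2) ln(2π·8n) correction.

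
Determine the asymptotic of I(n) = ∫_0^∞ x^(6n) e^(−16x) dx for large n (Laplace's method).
I(n) ~ (sqrt(2π·6n) / 16) · (6n/(16e))^(6n)

Write the integrand as exp(6n ln x − 16x) and set f(x) = 6n ln x − 16x. Then f'(x) = 6n/x − 16 = 0 at x* = 6n/16, and f''(x*) = −6n/x*^2 = −16^2/(6n). Laplace's method (interior maximum) gives
  I(n) ~ e^(f(x*)) · sqrt(2π / |f''(x*)|)
        = exp(6n ln(6n/16) − 6n) · sqrt(2π · 6n / 16^2)
        = (6n/16)^(6n) e^(−6n) · sqrt(2π·6n) / 16
        = (sqrt(2π·6n) / 16) · (6n/(16e))^(6n).
This matches Γ(6n+1)/16^(6n+1) with Stirling applied to Γ.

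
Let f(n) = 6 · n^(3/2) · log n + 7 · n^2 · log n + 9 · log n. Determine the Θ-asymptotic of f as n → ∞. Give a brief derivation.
f(n) ∈ Θ(n^2 · log n)

Compare the terms by growth order. For large n, n^a · (log n)^b dominates n^a' · (log n)^b' iff a > a', or (a = a' and b > b'). Ranking the 3 terms shows the dominant one is 7 · n^2 · log n. Hence f(n) ∈ Θ(n^2 · log n).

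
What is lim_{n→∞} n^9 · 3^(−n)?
lim = 0

Exponentials with base > 1 dominate every fixed polynomial: for any fixed c, n^c / 3^n → 0 as n → ∞ (e.g. by the ratio test, or by writing 3^n = e^(n ln 3) and noting e^(n ln 3) / n^c → ∞). Hence n^9 · 3^(−n) = n^9 / 3^n → 0.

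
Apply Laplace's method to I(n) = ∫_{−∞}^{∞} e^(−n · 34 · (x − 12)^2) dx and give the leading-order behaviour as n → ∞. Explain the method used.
I(n) = sqrt(π/(34n))

Here φ(x) = 34 · (x − 12)^2 has its unique minimum at x* = 12 with φ(x*) = 0 and φ''(x*) = 68. Laplace's method gives
  I(n) ~ e^(−n φ(x*)) · sqrt(2π / (n · φ''(x*))) = sqrt(2π / (68n)) = sqrt(π/(34n)).
This is exact: substituting u = (x − 12)·sqrt(34n) gives I(n) = (1/sqrt(34n)) ∫_{−∞}^{∞} e^(−u^2) du = sqrt(π/(34n)).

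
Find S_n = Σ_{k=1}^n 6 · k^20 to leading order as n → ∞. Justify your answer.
S_n ~ 2 · n^21 / 7

By integral comparison (Euler-Maclaurin), Σ_{k=1}^n 6 · k^20 = 6 · ∫_0^n x^20 dx + O(n^20) = 6 · n^21/21 = 2 · n^21 / 7 + O(n^20). (Equivalently, Faulhaber's formula gives the same leading term.)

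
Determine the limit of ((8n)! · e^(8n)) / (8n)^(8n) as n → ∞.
lim = ∞

Stirling: (8n)! ~ sqrt(2π·8n) · (8n/e)^(8n). Hence
  (8n)! · e^(8n) / (8n)^(8n) ~ sqrt(2π·8n) = sqrt(2π·8) · sqrt(n) → ∞.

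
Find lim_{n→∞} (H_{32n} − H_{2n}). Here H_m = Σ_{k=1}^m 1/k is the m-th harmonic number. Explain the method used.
lim = ln(32/2) = ln 16

Euler-Maclaurin gives H_m = ln m + γ + 1/(2m) + O(1/m^2). The γ and O(1/m) terms cancel in the difference:
  H_{32n} − H_{2n} = ln(32n) − ln(2n) + O(1/n) = ln(32/2) + O(1/n).
Hence the limit is ln(32/2) = ln 16.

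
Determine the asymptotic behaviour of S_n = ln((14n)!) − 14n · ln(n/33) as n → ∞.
S_n ~ 14n · (ln 462 − 1) + O(ln n)

Stirling: ln((14n)!) = 14n ln(14n) − 14n + O(ln n).
  S_n = 14n ln(14n) − 14n − 14n ln(n/33) + O(ln n)
      = 14n ln(14n) − 14n ln n + 14n ln 33 − 14n + O(ln n)
      = 14n ln 14 + 14n ln 33 − 14n + O(ln n)
      = 14n (ln 462 − 1) + O(ln n).
Numerically ln(462) − 1 ≈ 5.1356.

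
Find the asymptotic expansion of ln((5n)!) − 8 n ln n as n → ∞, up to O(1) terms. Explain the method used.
ln((5n)!) − 8 n ln n = −3 n ln n + 5(ln 5 − 1) n + (1/2) ln(2π·5n) + O(1/n)

Stirling: ln((5n)!) = 5n ln(5n) − 5n + (1/2) ln(2π·5n) + O(1/n).
Expand 5n ln(5n) = 5n (ln n + ln 5) = 5n ln n + 5n ln 5.
Subtract 8n ln n: leading term is (5 − 8) n ln n = −3 n ln n. The next term is 5n ln 5 − 5n = 5(ln 5 − 1) n. Then the (1/2) ln(2π·5n) correction.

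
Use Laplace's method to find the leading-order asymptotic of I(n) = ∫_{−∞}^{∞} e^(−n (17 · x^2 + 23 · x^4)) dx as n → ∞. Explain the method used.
I(n) ~ sqrt(π/(17n))

φ(x) = 17 · x^2 + 23 · x^4 has its unique global minimum at x* = 0 (since φ'(x) = 34x + 92x^3 = 0 only at x = 0 for real x with both coefficients positive, and φ → ∞ as |x| → ∞). At x* = 0, φ(0) = 0 and φ''(0) = 34. Laplace's method then gives
  I(n) ~ sqrt(2π / (n · φ''(0))) · e^(−n φ(0)) = sqrt(2π / (34n)) = sqrt(π/(17n)).
The 23 · x^4 term contributes only at subleading order (an O(1/n) relative correction).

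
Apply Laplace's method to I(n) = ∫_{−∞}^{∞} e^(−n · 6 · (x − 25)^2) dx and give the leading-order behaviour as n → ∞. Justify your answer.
I(n) = sqrt(π/(6n))

Here φ(x) = 6 · (x − 25)^2 has its unique minimum at x* = 25 with φ(x*) = 0 and φ''(x*) = 12. Laplace's method gives
  I(n) ~ e^(−n φ(x*)) · sqrt(2π / (n · φ''(x*))) = sqrt(2π / (12n)) = sqrt(π/(6n)).
This is exact: substituting u = (x − 25)·sqrt(6n) gives I(n) = (1/sqrt(6n)) ∫_{−∞}^{∞} e^(−u^2) du = sqrt(π/(6n)).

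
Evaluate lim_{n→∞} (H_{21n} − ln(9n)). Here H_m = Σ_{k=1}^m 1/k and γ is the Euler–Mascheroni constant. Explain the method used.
lim = ln(7/3) + γ

By Euler-Maclaurin, H_m = ln m + γ + O(1/m). So
  H_{21n} − ln(9n) = ln(21n) + γ − ln(9n) + O(1/n)
                       = ln(21/9) + γ + O(1/n).
Hence the limit is ln(21/9) + γ (= ln(7/3)).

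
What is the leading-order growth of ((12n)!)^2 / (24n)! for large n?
((12n)!)^2/(24n)! ~ ((2π·12n)^(1/2) / sqrt(2)) · 2^(−2·12n)  →  0

Write N = 12n. Stirling: N! ~ sqrt(2π N)(N/e)^N and (2N)! ~ sqrt(2π·2N)·(2N/e)^(2N).
  (N!)^2/(2N)! ~ (2π N)^(2/2) (N/e)^(2N) / [sqrt(2π·2N) (2N/e)^(2N)]
     = (2π N)^(2/2) / sqrt(2π·2N) · (N/(2N))^(2N)
     = (2π N)^((2−1)/2) / sqrt(2) · 2^(−2N).
Since 2^2 > 1, the factor 2^(−2N) decays exponentially, so the ratio → 0. Substituting N = 12n gives the stated form.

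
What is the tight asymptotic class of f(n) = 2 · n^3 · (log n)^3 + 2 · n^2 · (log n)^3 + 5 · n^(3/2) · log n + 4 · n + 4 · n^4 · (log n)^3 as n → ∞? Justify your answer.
f(n) ∈ Θ(n^4 · (log n)^3)

Compare the terms by growth order. For large n, n^a · (log n)^b dominates n^a' · (log n)^b' iff a > a', or (a = a' and b > b'). Ranking the 5 terms shows the dominant one is 4 · n^4 · (log n)^3. Hence f(n) ∈ Θ(n^4 · (log n)^3).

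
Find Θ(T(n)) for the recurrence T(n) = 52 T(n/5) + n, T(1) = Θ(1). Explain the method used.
T(n) = Θ(n^(log_5 52))

Master theorem: compare f(n) = n to n^(log_5 52) where log_5 52 ≈ 2.455. Since 1 < log_5 52, we have f(n) = O(n^(log_5 52 − ε)) for some ε > 0 — Case 1. Hence T(n) = Θ(n^(log_5 52)).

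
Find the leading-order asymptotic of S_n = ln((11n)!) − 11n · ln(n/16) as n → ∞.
S_n ~ 11n · (ln 176 − 1) + O(ln n)

Stirling: ln((11n)!) = 11n ln(11n) − 11n + O(ln n).
  S_n = 11n ln(11n) − 11n − 11n ln(n/16) + O(ln n)
      = 11n ln(11n) − 11n ln n + 11n ln 16 − 11n + O(ln n)
      = 11n ln 11 + 11n ln 16 − 11n + O(ln n)
      = 11n (ln 176 − 1) + O(ln n).
Numerically ln(176) − 1 ≈ 4.1705.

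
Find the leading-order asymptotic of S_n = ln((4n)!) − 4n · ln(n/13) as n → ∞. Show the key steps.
S_n ~ 4n · (ln 52 − 1) + O(ln n)

Stirling: ln((4n)!) = 4n ln(4n) − 4n + O(ln n).
  S_n = 4n ln(4n) − 4n − 4n ln(n/13) + O(ln n)
      = 4n ln(4n) − 4n ln n + 4n ln 13 − 4n + O(ln n)
      = 4n ln 4 + 4n ln 13 − 4n + O(ln n)
      = 4n (ln 52 − 1) + O(ln n).
Numerically ln(52) − 1 ≈ 2.9512.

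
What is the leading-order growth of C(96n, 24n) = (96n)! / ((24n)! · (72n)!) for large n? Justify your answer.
C(96n, 24n) ~ (256/27)^(24n) · sqrt(2/(3π·24n))

Write N = 24n. Apply Stirling to each factorial:
  (4N)! ~ sqrt(2π·4N) · (4N/e)^(4N),
  N! ~ sqrt(2π N) · (N/e)^N,
  (3N)! ~ sqrt(2π·3N) · (3N/e)^(3N).
The exponential factors combine to (4N)^(4N) / (N^N · (3N)^(3N)) = 4^(4N)/3^(3N) = (4^4/3^3)^N = (256/27)^N.
The square-root prefactors combine to sqrt(2π·4N) / (sqrt(2π N)·sqrt(2π·3N)) = sqrt(4 / (2π·3·N)) = sqrt(2/(3π·24n)).
Substituting N = 24n: C(96n, 24n) ~ (256/27)^(24n) · sqrt(2/(3π·24n)).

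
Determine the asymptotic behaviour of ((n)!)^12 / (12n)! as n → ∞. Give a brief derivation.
((n)!)^12/(12n)! ~ ((2π·n)^(11/2) / sqrt(12)) · 12^(−12·n)  →  0

Write N = n. Stirling: N! ~ sqrt(2π N)(N/e)^N and (12N)! ~ sqrt(2π·12N)·(12N/e)^(12N).
  (N!)^12/(12N)! ~ (2π N)^(12/2) (N/e)^(12N) / [sqrt(2π·12N) (12N/e)^(12N)]
     = (2π N)^(12/2) / sqrt(2π·12N) · (N/(12N))^(12N)
     = (2π N)^((12−1)/2) / sqrt(12) · 12^(−12N).
Since 12^12 > 1, the factor 12^(−12N) decays exponentially, so the ratio → 0. Substituting N = n gives the stated form.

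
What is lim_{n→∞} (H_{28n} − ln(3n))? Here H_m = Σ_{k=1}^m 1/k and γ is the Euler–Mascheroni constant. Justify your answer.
lim = ln(28/3) + γ

By Euler-Maclaurin, H_m = ln m + γ + O(1/m). So
  H_{28n} − ln(3n) = ln(28n) + γ − ln(3n) + O(1/n)
                       = ln(28/3) + γ + O(1/n).
Hence the limit is ln(28/3) + γ.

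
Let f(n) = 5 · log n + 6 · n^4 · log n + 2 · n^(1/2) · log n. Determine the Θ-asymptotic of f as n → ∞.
f(n) ∈ Θ(n^4 · log n)

Compare the terms by growth order. For large n, n^a · (log n)^b dominates n^a' · (log n)^b' iff a > a', or (a = a' and b > b'). Ranking the 3 terms shows the dominant one is 6 · n^4 · log n. Hence f(n) ∈ Θ(n^4 · log n).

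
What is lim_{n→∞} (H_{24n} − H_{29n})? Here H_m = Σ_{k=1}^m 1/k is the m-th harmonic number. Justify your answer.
lim = ln(24/29)

Euler-Maclaurin gives H_m = ln m + γ + 1/(2m) + O(1/m^2). The γ and O(1/m) terms cancel in the difference:
  H_{24n} − H_{29n} = ln(24n) − ln(29n) + O(1/n) = ln(24/29) + O(1/n).
Hence the limit is ln(24/29).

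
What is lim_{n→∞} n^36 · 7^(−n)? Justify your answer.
lim = 0

Exponentials with base > 1 dominate every fixed polynomial: for any fixed c, n^c / 7^n → 0 as n → ∞ (e.g. by the ratio test, or by writing 7^n = e^(n ln 7) and noting e^(n ln 7) / n^c → ∞). Hence n^36 · 7^(−n) = n^36 / 7^n → 0.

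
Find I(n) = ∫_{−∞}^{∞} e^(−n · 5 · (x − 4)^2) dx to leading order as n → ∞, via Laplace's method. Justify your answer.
I(n) = sqrt(π/(5n))

Here φ(x) = 5 · (x − 4)^2 has its unique minimum at x* = 4 with φ(x*) = 0 and φ''(x*) = 10. Laplace's method gives
  I(n) ~ e^(−n φ(x*)) · sqrt(2π / (n · φ''(x*))) = sqrt(2π / (10n)) = sqrt(π/(5n)).
This is exact: substituting u = (x − 4)·sqrt(5n) gives I(n) = (1/sqrt(5n)) ∫_{−∞}^{∞} e^(−u^2) du = sqrt(π/(5n)).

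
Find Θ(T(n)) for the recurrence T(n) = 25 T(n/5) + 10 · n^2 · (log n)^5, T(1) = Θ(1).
T(n) = Θ(n^2 · (log n)^6)

Here log_5 25 = 2 and f(n) = 10 · n^2 · (log n)^5 = Θ(n^(log_5 25) · (log n)^5). This is the extended Case 2 of the master theorem (f matches the critical exponent up to log factors), giving T(n) = Θ(n^(log_5 25) · (log n)^(5+1)) = Θ(n^2 · (log n)^6).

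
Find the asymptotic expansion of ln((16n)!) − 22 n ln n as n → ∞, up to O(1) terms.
ln((16n)!) − 22 n ln n = −6 n ln n + 16(ln 16 − 1) n + (1/2) ln(2π·16n) + O(1/n)

Stirling: ln((16n)!) = 16n ln(16n) − 16n + (1/2) ln(2π·16n) + O(1/n).
Expand 16n ln(16n) = 16n (ln n + ln 16) = 16n ln n + 16n ln 16.
Subtract 22n ln n: leading term is (16 − 22) n ln n = −6 n ln n. The next term is 16n ln 16 − 16n = 16(ln 16 − 1) n. Then the (1/2) ln(2π·16n) correction.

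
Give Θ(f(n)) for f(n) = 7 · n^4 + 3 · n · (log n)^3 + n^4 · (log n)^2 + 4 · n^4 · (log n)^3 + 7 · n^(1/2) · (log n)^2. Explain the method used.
f(n) ∈ Θ(n^4 · (log n)^3)

Compare the terms by growth order. For large n, n^a · (log n)^b dominates n^a' · (log n)^b' iff a > a', or (a = a' and b > b'). Ranking the 5 terms shows the dominant one is 4 · n^4 · (log n)^3. Hence f(n) ∈ Θ(n^4 · (log n)^3).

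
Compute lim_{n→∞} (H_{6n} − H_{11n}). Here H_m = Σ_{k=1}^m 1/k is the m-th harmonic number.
lim = ln(6/11)

Euler-Maclaurin gives H_m = ln m + γ + 1/(2m) + O(1/m^2). The γ and O(1/m) terms cancel in the difference:
  H_{6n} − H_{11n} = ln(6n) − ln(11n) + O(1/n) = ln(6/11) + O(1/n).
Hence the limit is ln(6/11).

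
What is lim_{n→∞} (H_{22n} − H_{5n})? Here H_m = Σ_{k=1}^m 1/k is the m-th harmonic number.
lim = ln(22/5)

Euler-Maclaurin gives H_m = ln m + γ + 1/(2m) + O(1/m^2). The γ and O(1/m) terms cancel in the difference:
  H_{22n} − H_{5n} = ln(22n) − ln(5n) + O(1/n) = ln(22/5) + O(1/n).
Hence the limit is ln(22/5).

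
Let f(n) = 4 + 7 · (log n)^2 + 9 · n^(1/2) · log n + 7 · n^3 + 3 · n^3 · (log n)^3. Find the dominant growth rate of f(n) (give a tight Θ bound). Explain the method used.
f(n) ∈ Θ(n^3 · (log n)^3)

Compare the terms by growth order. For large n, n^a · (log n)^b dominates n^a' · (log n)^b' iff a > a', or (a = a' and b > b'). Ranking the 5 terms shows the dominant one is 3 · n^3 · (log n)^3. Hence f(n) ∈ Θ(n^3 · (log n)^3).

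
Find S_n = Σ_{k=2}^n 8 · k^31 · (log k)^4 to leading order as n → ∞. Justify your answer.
S_n ~ n^32 · (log n)^4 / 4

By integral comparison, S_n = ∫_1^n 8 · x^31 · (log x)^4 dx + O(n^31 · (log n)^4). For the integral, the leading term of ∫_1^n x^31 (log x)^4 dx is n^32/32 · (log n)^4 (by repeated integration by parts; each step lowers the log-exponent and produces a relatively O(1/log n) correction). Hence S_n ~ n^32 · (log n)^4 / 4.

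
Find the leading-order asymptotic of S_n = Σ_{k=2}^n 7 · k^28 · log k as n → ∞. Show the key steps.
S_n ~ 7 · n^29 log n / 29 − 7 · n^29 / 841

By integral comparison, S_n = ∫_1^n 7 · x^28 · log x dx + O(n^28 · log n). For the integral, ∫ x^28 log x dx = n^29 log n / 29 − n^29/841 (integration by parts). Hence S_n ~ 7 · n^29 log n / 29 − 7 · n^29 / 841.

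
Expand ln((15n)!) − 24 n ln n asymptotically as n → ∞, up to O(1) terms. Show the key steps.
ln((15n)!) − 24 n ln n = −9 n ln n + 15(ln 15 − 1) n + (1/2) ln(2π·15n) + O(1/n)

Stirling: ln((15n)!) = 15n ln(15n) − 15n + (1/2) ln(2π·15n) + O(1/n).
Expand 15n ln(15n) = 15n (ln n + ln 15) = 15n ln n + 15n ln 15.
Subtract 24n ln n: leading term is (15 − 24) n ln n = −9 n ln n. The next term is 15n ln 15 − 15n = 15(ln 15 − 1) n. Then the (1/2) ln(2π·15n) correction.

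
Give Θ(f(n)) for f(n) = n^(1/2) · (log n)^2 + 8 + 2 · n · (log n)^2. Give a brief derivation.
f(n) ∈ Θ(n · (log n)^2)

Compare the terms by growth order. For large n, n^a · (log n)^b dominates n^a' · (log n)^b' iff a > a', or (a = a' and b > b'). Ranking the 3 terms shows the dominant one is 2 · n · (log n)^2. Hence f(n) ∈ Θ(n · (log n)^2).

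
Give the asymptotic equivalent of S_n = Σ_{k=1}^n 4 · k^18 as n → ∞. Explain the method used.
S_n ~ 4 · n^19 / 19

By integral comparison (Euler-Maclaurin), Σ_{k=1}^n 4 · k^18 = 4 · ∫_0^n x^18 dx + O(n^18) = 4 · n^19/19 + O(n^18). (Equivalently, Faulhaber's formula gives the same leading term.)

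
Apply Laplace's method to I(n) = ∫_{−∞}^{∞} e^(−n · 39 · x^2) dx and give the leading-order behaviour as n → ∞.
I(n) = sqrt(π/(39n))

Here φ(x) = 39 · x^2 has its unique minimum at x* = 0 with φ(x*) = 0 and φ''(x*) = 78. Laplace's method gives
  I(n) ~ e^(−n φ(x*)) · sqrt(2π / (n · φ''(x*))) = sqrt(2π / (78n)) = sqrt(π/(39n)).
This is exact: substituting u = (x − 0)·sqrt(39n) gives I(n) = (1/sqrt(39n)) ∫_{−∞}^{∞} e^(−u^2) du = sqrt(π/(39n)).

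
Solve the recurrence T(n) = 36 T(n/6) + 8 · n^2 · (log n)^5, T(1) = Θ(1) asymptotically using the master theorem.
T(n) = Θ(n^2 · (log n)^6)

Here log_6 36 = 2 and f(n) = 8 · n^2 · (log n)^5 = Θ(n^(log_6 36) · (log n)^5). This is the extended Case 2 of the master theorem (f matches the critical exponent up to log factors), giving T(n) = Θ(n^(log_6 36) · (log n)^(5+1)) = Θ(n^2 · (log n)^6).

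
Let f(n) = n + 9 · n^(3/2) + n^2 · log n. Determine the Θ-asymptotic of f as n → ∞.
f(n) ∈ Θ(n^2 · log n)

Compare the terms by growth order. For large n, n^a · (log n)^b dominates n^a' · (log n)^b' iff a > a', or (a = a' and b > b'). Ranking the 3 terms shows the dominant one is n^2 · log n. Hence f(n) ∈ Θ(n^2 · log n).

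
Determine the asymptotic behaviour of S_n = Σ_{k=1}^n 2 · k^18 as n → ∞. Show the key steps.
S_n ~ 2 · n^19 / 19

By integral comparison (Euler-Maclaurin), Σ_{k=1}^n 2 · k^18 = 2 · ∫_0^n x^18 dx + O(n^18) = 2 · n^19/19 + O(n^18). (Equivalently, Faulhaber's formula gives the same leading term.)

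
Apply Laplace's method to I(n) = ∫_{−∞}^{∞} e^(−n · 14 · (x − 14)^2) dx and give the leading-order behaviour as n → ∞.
I(n) = sqrt(π/(14n))

Here φ(x) = 14 · (x − 14)^2 has its unique minimum at x* = 14 with φ(x*) = 0 and φ''(x*) = 28. Laplace's method gives
  I(n) ~ e^(−n φ(x*)) · sqrt(2π / (n · φ''(x*))) = sqrt(2π / (28n)) = sqrt(π/(14n)).
This is exact: substituting u = (x − 14)·sqrt(14n) gives I(n) = (1/sqrt(14n)) ∫_{−∞}^{∞} e^(−u^2) du = sqrt(π/(14n)).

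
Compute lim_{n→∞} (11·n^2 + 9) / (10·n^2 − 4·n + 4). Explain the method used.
lim = 11/10

For large n the leading n^2 terms dominate both numerator and denominator. Dividing top and bottom by n^2, every other term tends to 0, leaving 11/10.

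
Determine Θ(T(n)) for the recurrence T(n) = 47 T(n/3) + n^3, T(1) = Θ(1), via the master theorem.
T(n) = Θ(n^(log_3 47))

Master theorem: compare f(n) = n^3 to n^(log_3 47) where log_3 47 ≈ 3.505. Since 3 < log_3 47, we have f(n) = O(n^(log_3 47 − ε)) for some ε > 0 — Case 1. Hence T(n) = Θ(n^(log_3 47)).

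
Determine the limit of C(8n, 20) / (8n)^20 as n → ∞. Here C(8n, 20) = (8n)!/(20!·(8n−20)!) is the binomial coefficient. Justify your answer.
lim = 1/20! = 1/2432902008176640000

With N = 8n → ∞: C(N, 20) / N^20 = [N(N−1)…(N−19)] / (20! · N^20) = (1/20!) · 1 · (1 − 1/(8n)) · … · (1 − 19/(8n)). Each factor → 1 as N → ∞, so the limit is 1/20! = 1/2432902008176640000.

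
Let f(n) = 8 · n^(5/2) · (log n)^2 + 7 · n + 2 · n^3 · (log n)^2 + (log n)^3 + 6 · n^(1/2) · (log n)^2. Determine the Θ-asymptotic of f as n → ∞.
f(n) ∈ Θ(n^3 · (log n)^2)

Compare the terms by growth order. For large n, n^a · (log n)^b dominates n^a' · (log n)^b' iff a > a', or (a = a' and b > b'). Ranking the 5 terms shows the dominant one is 2 · n^3 · (log n)^2. Hence f(n) ∈ Θ(n^3 · (log n)^2).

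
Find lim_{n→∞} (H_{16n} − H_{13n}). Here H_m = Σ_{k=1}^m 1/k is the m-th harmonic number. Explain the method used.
lim = ln(16/13)

Euler-Maclaurin gives H_m = ln m + γ + 1/(2m) + O(1/m^2). The γ and O(1/m) terms cancel in the difference:
  H_{16n} − H_{13n} = ln(16n) − ln(13n) + O(1/n) = ln(16/13) + O(1/n).
Hence the limit is ln(16/13).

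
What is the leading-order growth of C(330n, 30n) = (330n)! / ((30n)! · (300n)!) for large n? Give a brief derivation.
C(330n, 30n) ~ (285311670611/10000000000)^(30n) · sqrt(11/(20π·30n))

Write N = 30n. Apply Stirling to each factorial:
  (11N)! ~ sqrt(2π·11N) · (11N/e)^(11N),
  N! ~ sqrt(2π N) · (N/e)^N,
  (10N)! ~ sqrt(2π·10N) · (10N/e)^(10N).
The exponential factors combine to (11N)^(11N) / (N^N · (10N)^(10N)) = 11^(11N)/10^(10N) = (11^11/10^10)^N = (285311670611/10000000000)^N.
The square-root prefactors combine to sqrt(2π·11N) / (sqrt(2π N)·sqrt(2π·10N)) = sqrt(11 / (2π·10·N)) = sqrt(11/(20π·30n)).
Substituting N = 30n: C(330n, 30n) ~ (285311670611/10000000000)^(30n) · sqrt(11/(20π·30n)).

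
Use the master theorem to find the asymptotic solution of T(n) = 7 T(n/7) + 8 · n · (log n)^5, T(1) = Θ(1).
T(n) = Θ(n · (log n)^6)

Here log_7 7 = 1 and f(n) = 8 · n · (log n)^5 = Θ(n^(log_7 7) · (log n)^5). This is the extended Case 2 of the master theorem (f matches the critical exponent up to log factors), giving T(n) = Θ(n^(log_7 7) · (log n)^(5+1)) = Θ(n · (log n)^6).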